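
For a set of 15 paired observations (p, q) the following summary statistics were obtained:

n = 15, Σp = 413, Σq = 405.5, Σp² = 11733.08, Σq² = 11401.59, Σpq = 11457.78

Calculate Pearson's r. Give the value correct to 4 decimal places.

r = (nΣpq − ΣpΣq) / √[(nΣp² − (Σp)²)(nΣq² − (Σq)²)]
Numerator: 15×11457.78 − 413×405.5 = 4395.2
Denominator: √[(175996.2 − 170569)(171023.85 − 164430.25)] = √[5427.2 × 6593.6] = 5982.0386
r = 4395.2 / 5982.0386 ≈ 0.7347

0.7347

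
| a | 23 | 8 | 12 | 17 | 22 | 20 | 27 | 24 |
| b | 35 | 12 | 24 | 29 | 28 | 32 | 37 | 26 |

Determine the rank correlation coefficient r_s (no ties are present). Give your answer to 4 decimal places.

0.6905

Rank a: 6, 1, 2, 3, 5, 4, 8, 7
Rank b: 7, 1, 2, 5, 4, 6, 8, 3
d = rank(a) − rank(b): -1, 0, 0, -2, 1, -2, 0, 4; Σd² = 26
ρ = 1 − 6Σd² / [n(n²−1)] = 1 − 6×26 / (8×63) = 1 − 156/504 ≈ 0.6905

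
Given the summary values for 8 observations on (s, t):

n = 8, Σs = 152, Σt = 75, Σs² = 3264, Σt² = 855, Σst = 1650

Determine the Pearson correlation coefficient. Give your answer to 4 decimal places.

r = (nΣst − ΣsΣt) / √[(nΣs² − (Σs)²)(nΣt² − (Σt)²)]
Numerator: 8×1650 − 152×75 = 1800
Denominator: √[(26112 − 23104)(6840 − 5625)] = √[3008 × 1215] = 1911.7322
r = 1800 / 1911.7322 ≈ 0.9416

0.9416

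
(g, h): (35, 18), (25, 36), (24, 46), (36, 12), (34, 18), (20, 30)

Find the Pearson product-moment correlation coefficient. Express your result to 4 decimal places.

-0.8213

n = 6, Σg = 174, Σh = 160, Σg² = 5278, Σh² = 5104, Σgh = 4278
nΣgh − ΣgΣh = 25668 − 27840 = -2172
nΣg² − (Σg)² = 31668 − 30276 = 1392; nΣh² − (Σh)² = 30624 − 25600 = 5024
r = -2172 / √(1392 × 5024) = -2172 / 2644.5052 ≈ -0.8213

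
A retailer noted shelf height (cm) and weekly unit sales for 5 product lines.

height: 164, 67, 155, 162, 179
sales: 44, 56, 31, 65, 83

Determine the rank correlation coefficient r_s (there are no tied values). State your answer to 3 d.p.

0.500

Rank height: 4, 1, 2, 3, 5
Rank sales: 2, 3, 1, 4, 5
d = rank(height) − rank(sales): 2, -2, 1, -1, 0; Σd² = 10
ρ = 1 − 6Σd² / [n(n²−1)] = 1 − 6×10 / (5×24) = 1 − 60/120 ≈ 0.500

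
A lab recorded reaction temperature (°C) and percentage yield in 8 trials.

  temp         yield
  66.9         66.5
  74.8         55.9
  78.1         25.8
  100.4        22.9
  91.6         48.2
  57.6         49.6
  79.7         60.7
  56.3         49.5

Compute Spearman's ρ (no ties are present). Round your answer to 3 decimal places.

Rank temp: 3, 4, 5, 8, 7, 2, 6, 1
Rank yield: 8, 6, 2, 1, 3, 5, 7, 4
d = rank(temp) − rank(yield): -5, -2, 3, 7, 4, -3, -1, -3; Σd² = 122
ρ = 1 − 6Σd² / [n(n²−1)] = 1 − 6×122 / (8×63) = 1 − 732/504 ≈ -0.452

-0.452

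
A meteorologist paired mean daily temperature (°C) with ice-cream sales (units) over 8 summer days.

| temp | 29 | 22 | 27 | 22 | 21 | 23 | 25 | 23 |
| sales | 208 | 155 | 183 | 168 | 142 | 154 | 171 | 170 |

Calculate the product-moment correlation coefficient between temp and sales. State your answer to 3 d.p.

0.924

n = 8, Σx = 192, Σy = 1351, Σx² = 4662, Σy² = 231023, Σxy = 32788
nΣxy − ΣxΣy = 262304 − 259392 = 2912
nΣx² − (Σx)² = 37296 − 36864 = 432; nΣy² − (Σy)² = 1848184 − 1825201 = 22983
r = 2912 / √(432 × 22983) = 2912 / 3150.9770 ≈ 0.924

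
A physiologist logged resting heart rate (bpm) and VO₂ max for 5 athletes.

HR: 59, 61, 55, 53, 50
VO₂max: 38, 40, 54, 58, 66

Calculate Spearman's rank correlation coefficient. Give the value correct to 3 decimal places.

Rank HR: 4, 5, 3, 2, 1
Rank VO₂max: 1, 2, 3, 4, 5
d = rank(HR) − rank(VO₂max): 3, 3, 0, -2, -4; Σd² = 38
ρ = 1 − 6Σd² / [n(n²−1)] = 1 − 6×38 / (5×24) = 1 − 228/120 ≈ -0.900

-0.900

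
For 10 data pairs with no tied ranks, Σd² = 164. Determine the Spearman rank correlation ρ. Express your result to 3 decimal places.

ρ = 1 − 6Σd² / [n(n²−1)] = 1 − 6×164 / (10×99)
  = 1 − 984/990 = 1 − 0.9939 ≈ 0.006

0.006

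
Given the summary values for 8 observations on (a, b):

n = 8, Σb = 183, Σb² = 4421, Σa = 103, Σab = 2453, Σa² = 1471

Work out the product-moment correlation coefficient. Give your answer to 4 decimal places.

r = (nΣab − ΣaΣb) / √[(nΣa² − (Σa)²)(nΣb² − (Σb)²)]
Numerator: 8×2453 − 103×183 = 775
Denominator: √[(11768 − 10609)(35368 − 33489)] = √[1159 × 1879] = 1475.7239
r = 775 / 1475.7239 ≈ 0.5252

0.5252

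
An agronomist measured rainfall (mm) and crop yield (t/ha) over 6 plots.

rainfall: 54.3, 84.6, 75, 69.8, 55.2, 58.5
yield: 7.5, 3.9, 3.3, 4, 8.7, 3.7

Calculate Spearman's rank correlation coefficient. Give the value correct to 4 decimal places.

-0.6571

Rank rainfall: 1, 6, 5, 4, 2, 3
Rank yield: 5, 3, 1, 4, 6, 2
d = rank(rainfall) − rank(yield): -4, 3, 4, 0, -4, 1; Σd² = 58
ρ = 1 − 6Σd² / [n(n²−1)] = 1 − 6×58 / (6×35) = 1 − 348/210 ≈ -0.6571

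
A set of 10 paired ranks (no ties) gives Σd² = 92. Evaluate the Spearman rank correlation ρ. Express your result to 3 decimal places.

0.442

ρ = 1 − 6Σd² / [n(n²−1)] = 1 − 6×92 / (10×99)
  = 1 − 552/990 = 1 − 0.5576 ≈ 0.442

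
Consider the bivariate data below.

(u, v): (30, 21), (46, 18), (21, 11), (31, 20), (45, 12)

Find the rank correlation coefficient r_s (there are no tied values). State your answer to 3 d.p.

Rank u: 2, 5, 1, 3, 4
Rank v: 5, 3, 1, 4, 2
d = rank(u) − rank(v): -3, 2, 0, -1, 2; Σd² = 18
ρ = 1 − 6Σd² / [n(n²−1)] = 1 − 6×18 / (5×24) = 1 − 108/120 ≈ 0.100

0.100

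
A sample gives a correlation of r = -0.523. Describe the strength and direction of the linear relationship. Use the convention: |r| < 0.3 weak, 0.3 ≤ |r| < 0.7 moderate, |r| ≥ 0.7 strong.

r = -0.523 < 0 so the relationship is negative.
|r| = 0.523, which falls in the moderate range.

moderate negative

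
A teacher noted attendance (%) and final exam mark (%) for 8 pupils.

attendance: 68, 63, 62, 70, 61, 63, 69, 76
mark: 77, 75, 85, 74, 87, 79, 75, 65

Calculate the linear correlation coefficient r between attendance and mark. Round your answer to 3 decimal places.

n = 8, Σx = 532, Σy = 617, Σx² = 35564, Σy² = 47915, Σxy = 40810
nΣxy − ΣxΣy = 326480 − 328244 = -1764
nΣx² − (Σx)² = 284512 − 283024 = 1488; nΣy² − (Σy)² = 383320 − 380689 = 2631
r = -1764 / √(1488 × 2631) = -1764 / 1978.6177 ≈ -0.892

-0.892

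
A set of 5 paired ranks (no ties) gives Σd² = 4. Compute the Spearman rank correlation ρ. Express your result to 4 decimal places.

ρ = 1 − 6Σd² / [n(n²−1)] = 1 − 6×4 / (5×24)
  = 1 − 24/120 = 1 − 0.20000 ≈ 0.8000

0.8000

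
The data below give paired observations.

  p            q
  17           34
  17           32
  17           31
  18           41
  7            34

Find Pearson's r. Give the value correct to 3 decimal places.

n = 5, Σp = 76, Σq = 172, Σp² = 1240, Σq² = 5978, Σpq = 2625
nΣpq − ΣpΣq = 13125 − 13072 = 53
nΣp² − (Σp)² = 6200 − 5776 = 424; nΣq² − (Σq)² = 29890 − 29584 = 306
r = 53 / √(424 × 306) = 53 / 360.1999 ≈ 0.147

0.147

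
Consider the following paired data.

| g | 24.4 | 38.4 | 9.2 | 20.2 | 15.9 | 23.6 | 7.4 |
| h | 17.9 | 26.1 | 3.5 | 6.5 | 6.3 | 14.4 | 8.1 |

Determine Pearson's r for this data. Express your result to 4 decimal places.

0.8996

n = 7, Σg = 139.1, Σh = 82.8, Σg² = 3427.13, Σh² = 1368.78, Σgh = 2102.45
nΣgh − ΣgΣh = 14717.15 − 11517.48 = 3199.67
nΣg² − (Σg)² = 23989.91 − 19348.81 = 4641.1; nΣh² − (Σh)² = 9581.46 − 6855.84 = 2725.62
r = 3199.67 / √(4641.1 × 2725.62) = 3199.67 / 3556.6663 ≈ 0.8996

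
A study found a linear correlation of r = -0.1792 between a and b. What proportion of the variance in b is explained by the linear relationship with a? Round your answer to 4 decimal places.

0.0321

r² = (-0.1792)² = 0.0321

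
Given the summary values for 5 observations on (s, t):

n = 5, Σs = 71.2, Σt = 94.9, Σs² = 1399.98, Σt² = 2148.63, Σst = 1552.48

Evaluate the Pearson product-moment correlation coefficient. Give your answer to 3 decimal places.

r = (nΣst − ΣsΣt) / √[(nΣs² − (Σs)²)(nΣt² − (Σt)²)]
Numerator: 5×1552.48 − 71.2×94.9 = 1005.52
Denominator: √[(6999.9 − 5069.44)(10743.15 − 9006.01)] = √[1930.46 × 1737.14] = 1831.2507
r = 1005.52 / 1831.2507 ≈ 0.549

0.549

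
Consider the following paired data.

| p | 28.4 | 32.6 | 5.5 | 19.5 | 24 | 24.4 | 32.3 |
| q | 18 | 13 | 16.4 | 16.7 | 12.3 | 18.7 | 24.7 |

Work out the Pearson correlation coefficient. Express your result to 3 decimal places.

0.204

n = 7, Σp = 166.7, Σq = 119.8, Σp² = 4494.47, Σq² = 2151.92, Σpq = 2900.14
nΣpq − ΣpΣq = 20300.98 − 19970.66 = 330.32
nΣp² − (Σp)² = 31461.29 − 27788.89 = 3672.4; nΣq² − (Σq)² = 15063.44 − 14352.04 = 711.4
r = 330.32 / √(3672.4 × 711.4) = 330.32 / 1616.3370 ≈ 0.204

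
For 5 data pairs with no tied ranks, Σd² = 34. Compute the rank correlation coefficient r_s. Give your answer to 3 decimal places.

-0.700

ρ = 1 − 6Σd² / [n(n²−1)] = 1 − 6×34 / (5×24)
  = 1 − 204/120 = 1 − 1.7000 ≈ -0.700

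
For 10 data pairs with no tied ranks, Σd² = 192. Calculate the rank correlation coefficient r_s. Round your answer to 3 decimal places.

-0.164

ρ = 1 − 6Σd² / [n(n²−1)] = 1 − 6×192 / (10×99)
  = 1 − 1152/990 = 1 − 1.1636 ≈ -0.164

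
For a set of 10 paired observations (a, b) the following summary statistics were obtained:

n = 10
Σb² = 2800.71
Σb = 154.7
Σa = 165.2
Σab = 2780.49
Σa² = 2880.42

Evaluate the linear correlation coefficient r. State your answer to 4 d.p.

r = (nΣab − ΣaΣb) / √[(nΣa² − (Σa)²)(nΣb² − (Σb)²)]
Numerator: 10×2780.49 − 165.2×154.7 = 2248.46
Denominator: √[(28804.2 − 27291.04)(28007.1 − 23932.09)] = √[1513.16 × 4075.01] = 2483.1718
r = 2248.46 / 2483.1718 ≈ 0.9055

0.9055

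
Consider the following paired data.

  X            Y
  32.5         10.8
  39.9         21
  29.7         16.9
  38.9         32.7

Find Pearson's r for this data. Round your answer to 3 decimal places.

n = 4, ΣX = 141, ΣY = 81.4, ΣX² = 5043.56, ΣY² = 1912.54, ΣXY = 2962.86
nΣXY − ΣXΣY = 11851.44 − 11477.4 = 374.04
nΣX² − (ΣX)² = 20174.24 − 19881 = 293.24; nΣY² − (ΣY)² = 7650.16 − 6625.96 = 1024.2
r = 374.04 / √(293.24 × 1024.2) = 374.04 / 548.0296 ≈ 0.683

0.683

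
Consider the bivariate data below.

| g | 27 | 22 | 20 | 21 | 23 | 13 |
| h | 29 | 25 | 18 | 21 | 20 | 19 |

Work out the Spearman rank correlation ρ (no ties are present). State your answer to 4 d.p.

0.7714

Rank g: 6, 4, 2, 3, 5, 1
Rank h: 6, 5, 1, 4, 3, 2
d = rank(g) − rank(h): 0, -1, 1, -1, 2, -1; Σd² = 8
ρ = 1 − 6Σd² / [n(n²−1)] = 1 − 6×8 / (6×35) = 1 − 48/210 ≈ 0.7714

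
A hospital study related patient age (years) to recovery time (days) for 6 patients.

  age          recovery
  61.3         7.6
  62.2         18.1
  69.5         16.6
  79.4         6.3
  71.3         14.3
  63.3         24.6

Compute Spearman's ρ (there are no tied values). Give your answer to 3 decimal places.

Rank age: 1, 2, 4, 6, 5, 3
Rank recovery: 2, 5, 4, 1, 3, 6
d = rank(age) − rank(recovery): -1, -3, 0, 5, 2, -3; Σd² = 48
ρ = 1 − 6Σd² / [n(n²−1)] = 1 − 6×48 / (6×35) = 1 − 288/210 ≈ -0.371

-0.371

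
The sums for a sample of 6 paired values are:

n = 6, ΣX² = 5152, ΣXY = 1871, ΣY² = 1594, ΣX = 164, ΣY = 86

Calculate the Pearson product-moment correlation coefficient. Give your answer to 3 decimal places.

r = (nΣXY − ΣXΣY) / √[(nΣX² − (ΣX)²)(nΣY² − (ΣY)²)]
Numerator: 6×1871 − 164×86 = -2878
Denominator: √[(30912 − 26896)(9564 − 7396)] = √[4016 × 2168] = 2950.7097
r = -2878 / 2950.7097 ≈ -0.975

-0.975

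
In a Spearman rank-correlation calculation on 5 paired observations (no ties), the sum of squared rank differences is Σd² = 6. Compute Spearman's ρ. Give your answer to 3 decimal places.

ρ = 1 − 6Σd² / [n(n²−1)] = 1 − 6×6 / (5×24)
  = 1 − 36/120 = 1 − 0.3000 ≈ 0.700

0.700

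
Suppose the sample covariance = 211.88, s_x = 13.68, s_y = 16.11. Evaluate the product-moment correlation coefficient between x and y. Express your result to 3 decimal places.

r = Cov(x,y) / (s_x · s_y) = 211.88 / (13.68 × 16.11)
  = 211.88 / 220.3848 ≈ 0.961

0.961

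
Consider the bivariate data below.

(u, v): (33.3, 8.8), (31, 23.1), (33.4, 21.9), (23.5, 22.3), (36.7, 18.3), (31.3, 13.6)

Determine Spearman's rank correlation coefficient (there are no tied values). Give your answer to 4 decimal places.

-0.4857

Rank u: 4, 2, 5, 1, 6, 3
Rank v: 1, 6, 4, 5, 3, 2
d = rank(u) − rank(v): 3, -4, 1, -4, 3, 1; Σd² = 52
ρ = 1 − 6Σd² / [n(n²−1)] = 1 − 6×52 / (6×35) = 1 − 312/210 ≈ -0.4857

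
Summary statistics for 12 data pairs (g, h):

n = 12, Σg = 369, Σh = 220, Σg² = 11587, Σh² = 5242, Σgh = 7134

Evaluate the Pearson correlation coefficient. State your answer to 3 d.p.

0.685

r = (nΣgh − ΣgΣh) / √[(nΣg² − (Σg)²)(nΣh² − (Σh)²)]
Numerator: 12×7134 − 369×220 = 4428
Denominator: √[(139044 − 136161)(62904 − 48400)] = √[2883 × 14504] = 6466.4544
r = 4428 / 6466.4544 ≈ 0.685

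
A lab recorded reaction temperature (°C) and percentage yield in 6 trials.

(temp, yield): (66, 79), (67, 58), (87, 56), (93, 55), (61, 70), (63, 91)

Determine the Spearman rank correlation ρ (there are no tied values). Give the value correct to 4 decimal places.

-0.8286

Rank temp: 3, 4, 5, 6, 1, 2
Rank yield: 5, 3, 2, 1, 4, 6
d = rank(temp) − rank(yield): -2, 1, 3, 5, -3, -4; Σd² = 64
ρ = 1 − 6Σd² / [n(n²−1)] = 1 − 6×64 / (6×35) = 1 − 384/210 ≈ -0.8286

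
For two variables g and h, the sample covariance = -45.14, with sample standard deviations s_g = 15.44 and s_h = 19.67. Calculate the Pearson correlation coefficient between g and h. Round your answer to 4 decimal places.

r = Cov(g,h) / (s_g · s_h) = -45.14 / (15.44 × 19.67)
  = -45.14 / 303.7048 ≈ -0.1486

-0.1486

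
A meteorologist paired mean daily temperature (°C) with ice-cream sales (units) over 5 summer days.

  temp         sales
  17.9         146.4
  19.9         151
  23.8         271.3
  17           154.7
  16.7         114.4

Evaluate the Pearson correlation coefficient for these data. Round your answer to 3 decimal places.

0.928

n = 5, Σx = 95.3, Σy = 837.8, Σx² = 1850.75, Σy² = 154857.1, Σxy = 16622.78
nΣxy − ΣxΣy = 83113.9 − 79842.34 = 3271.56
nΣx² − (Σx)² = 9253.75 − 9082.09 = 171.66; nΣy² − (Σy)² = 774285.5 − 701908.84 = 72376.66
r = 3271.56 / √(171.66 × 72376.66) = 3271.56 / 3524.7947 ≈ 0.928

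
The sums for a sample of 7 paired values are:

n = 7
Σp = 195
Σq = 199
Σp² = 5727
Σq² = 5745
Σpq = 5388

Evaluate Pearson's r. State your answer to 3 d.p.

r = (nΣpq − ΣpΣq) / √[(nΣp² − (Σp)²)(nΣq² − (Σq)²)]
Numerator: 7×5388 − 195×199 = -1089
Denominator: √[(40089 − 38025)(40215 − 39601)] = √[2064 × 614] = 1125.7424
r = -1089 / 1125.7424 ≈ -0.967

-0.967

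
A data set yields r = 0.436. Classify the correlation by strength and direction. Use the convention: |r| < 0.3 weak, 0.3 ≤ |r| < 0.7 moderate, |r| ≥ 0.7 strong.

r = 0.436 > 0 so the relationship is positive.
|r| = 0.436, which falls in the moderate range.

moderate positive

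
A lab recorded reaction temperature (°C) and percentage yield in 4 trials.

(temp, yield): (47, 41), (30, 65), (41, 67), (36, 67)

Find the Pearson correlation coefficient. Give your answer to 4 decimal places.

-0.7400

n = 4, Σx = 154, Σy = 240, Σx² = 6086, Σy² = 14884, Σxy = 9036
nΣxy − ΣxΣy = 36144 − 36960 = -816
nΣx² − (Σx)² = 24344 − 23716 = 628; nΣy² − (Σy)² = 59536 − 57600 = 1936
r = -816 / √(628 × 1936) = -816 / 1102.6368 ≈ -0.7400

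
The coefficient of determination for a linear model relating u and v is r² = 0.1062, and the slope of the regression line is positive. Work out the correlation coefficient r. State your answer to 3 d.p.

|r| = √0.1062 = 0.326
The association is positive, so r = 0.326.

0.326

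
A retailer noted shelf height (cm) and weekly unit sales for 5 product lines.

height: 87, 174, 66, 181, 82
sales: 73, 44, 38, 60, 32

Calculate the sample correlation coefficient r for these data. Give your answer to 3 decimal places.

n = 5, Σx = 590, Σy = 247, Σx² = 81686, Σy² = 13333, Σxy = 29999
nΣxy − ΣxΣy = 149995 − 145730 = 4265
nΣx² − (Σx)² = 408430 − 348100 = 60330; nΣy² − (Σy)² = 66665 − 61009 = 5656
r = 4265 / √(60330 × 5656) = 4265 / 18472.3166 ≈ 0.231

0.231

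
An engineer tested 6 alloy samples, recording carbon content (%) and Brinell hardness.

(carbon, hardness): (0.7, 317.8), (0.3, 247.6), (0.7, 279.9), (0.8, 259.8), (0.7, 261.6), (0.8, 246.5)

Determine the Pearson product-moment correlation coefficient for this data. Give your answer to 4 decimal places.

n = 6, Σx = 4, Σy = 1613.2, Σx² = 2.84, Σy² = 437339.46, Σxy = 1080.83
nΣxy − ΣxΣy = 6484.98 − 6452.8 = 32.18
nΣx² − (Σx)² = 17.04 − 16 = 1.04; nΣy² − (Σy)² = 2624036.76 − 2602414.24 = 21622.52
r = 32.18 / √(1.04 × 21622.52) = 32.18 / 149.9581 ≈ 0.2146

0.2146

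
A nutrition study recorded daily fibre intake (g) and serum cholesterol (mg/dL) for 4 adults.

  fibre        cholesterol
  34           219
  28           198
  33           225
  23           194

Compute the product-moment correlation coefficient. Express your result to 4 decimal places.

n = 4, Σx = 118, Σy = 836, Σx² = 3558, Σy² = 175426, Σxy = 24877
nΣxy − ΣxΣy = 99508 − 98648 = 860
nΣx² − (Σx)² = 14232 − 13924 = 308; nΣy² − (Σy)² = 701704 − 698896 = 2808
r = 860 / √(308 × 2808) = 860 / 929.9806 ≈ 0.9248

0.9248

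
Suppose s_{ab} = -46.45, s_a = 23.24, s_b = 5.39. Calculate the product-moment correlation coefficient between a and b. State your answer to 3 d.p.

-0.371

r = Cov(a,b) / (s_a · s_b) = -46.45 / (23.24 × 5.39)
  = -46.45 / 125.2636 ≈ -0.371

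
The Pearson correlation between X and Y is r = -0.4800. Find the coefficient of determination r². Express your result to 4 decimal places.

r² = (-0.4800)² = 0.2304

0.2304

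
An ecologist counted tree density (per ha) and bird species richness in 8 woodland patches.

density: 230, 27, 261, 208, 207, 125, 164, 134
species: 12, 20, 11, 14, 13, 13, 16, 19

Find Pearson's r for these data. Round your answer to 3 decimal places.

-0.840

n = 8, Σx = 1356, Σy = 118, Σx² = 268340, Σy² = 1816, Σxy = 18569
nΣxy − ΣxΣy = 148552 − 160008 = -11456
nΣx² − (Σx)² = 2146720 − 1838736 = 307984; nΣy² − (Σy)² = 14528 − 13924 = 604
r = -11456 / √(307984 × 604) = -11456 / 13639.0005 ≈ -0.840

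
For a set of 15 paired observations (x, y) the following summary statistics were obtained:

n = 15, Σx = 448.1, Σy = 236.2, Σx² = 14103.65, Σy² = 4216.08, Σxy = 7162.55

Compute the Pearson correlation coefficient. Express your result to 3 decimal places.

0.178

r = (nΣxy − ΣxΣy) / √[(nΣx² − (Σx)²)(nΣy² − (Σy)²)]
Numerator: 15×7162.55 − 448.1×236.2 = 1597.03
Denominator: √[(211554.75 − 200793.61)(63241.2 − 55790.44)] = √[10761.14 × 7450.76] = 8954.2544
r = 1597.03 / 8954.2544 ≈ 0.178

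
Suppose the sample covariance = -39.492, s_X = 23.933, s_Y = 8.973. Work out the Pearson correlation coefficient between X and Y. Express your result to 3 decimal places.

-0.184

r = Cov(X,Y) / (s_X · s_Y) = -39.492 / (23.933 × 8.973)
  = -39.492 / 214.7508 ≈ -0.184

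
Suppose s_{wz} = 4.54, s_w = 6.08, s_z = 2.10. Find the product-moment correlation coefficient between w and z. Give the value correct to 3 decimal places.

0.356

r = Cov(w,z) / (s_w · s_z) = 4.54 / (6.08 × 2.10)
  = 4.54 / 12.7680 ≈ 0.356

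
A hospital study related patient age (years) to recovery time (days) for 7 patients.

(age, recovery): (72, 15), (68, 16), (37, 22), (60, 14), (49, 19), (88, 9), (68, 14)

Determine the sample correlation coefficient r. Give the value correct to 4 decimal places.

n = 7, Σx = 442, Σy = 109, Σx² = 29546, Σy² = 1799, Σxy = 6497
nΣxy − ΣxΣy = 45479 − 48178 = -2699
nΣx² − (Σx)² = 206822 − 195364 = 11458; nΣy² − (Σy)² = 12593 − 11881 = 712
r = -2699 / √(11458 × 712) = -2699 / 2856.2381 ≈ -0.9449

-0.9449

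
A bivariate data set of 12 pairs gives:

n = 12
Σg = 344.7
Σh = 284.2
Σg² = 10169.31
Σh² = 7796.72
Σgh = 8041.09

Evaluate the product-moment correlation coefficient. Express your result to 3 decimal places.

r = (nΣgh − ΣgΣh) / √[(nΣg² − (Σg)²)(nΣh² − (Σh)²)]
Numerator: 12×8041.09 − 344.7×284.2 = -1470.66
Denominator: √[(122031.72 − 118818.09)(93560.64 − 80769.64)] = √[3213.63 × 12791] = 6411.3603
r = -1470.66 / 6411.3603 ≈ -0.229

-0.229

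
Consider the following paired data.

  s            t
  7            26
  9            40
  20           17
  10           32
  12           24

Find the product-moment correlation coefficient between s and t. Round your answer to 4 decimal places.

n = 5, Σs = 58, Σt = 139, Σs² = 774, Σt² = 4165, Σst = 1490
nΣst − ΣsΣt = 7450 − 8062 = -612
nΣs² − (Σs)² = 3870 − 3364 = 506; nΣt² − (Σt)² = 20825 − 19321 = 1504
r = -612 / √(506 × 1504) = -612 / 872.3669 ≈ -0.7015

-0.7015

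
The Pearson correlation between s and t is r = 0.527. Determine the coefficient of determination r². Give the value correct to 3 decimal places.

r² = (0.527)² = 0.278

0.278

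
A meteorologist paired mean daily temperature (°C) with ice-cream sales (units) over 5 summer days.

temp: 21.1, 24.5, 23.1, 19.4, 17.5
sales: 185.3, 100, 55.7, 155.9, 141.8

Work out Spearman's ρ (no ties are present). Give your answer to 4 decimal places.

-0.5000

Rank temp: 3, 5, 4, 2, 1
Rank sales: 5, 2, 1, 4, 3
d = rank(temp) − rank(sales): -2, 3, 3, -2, -2; Σd² = 30
ρ = 1 − 6Σd² / [n(n²−1)] = 1 − 6×30 / (5×24) = 1 − 180/120 ≈ -0.5000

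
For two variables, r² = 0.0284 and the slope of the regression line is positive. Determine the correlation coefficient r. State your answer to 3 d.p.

0.169

|r| = √0.0284 = 0.169
The association is positive, so r = 0.169.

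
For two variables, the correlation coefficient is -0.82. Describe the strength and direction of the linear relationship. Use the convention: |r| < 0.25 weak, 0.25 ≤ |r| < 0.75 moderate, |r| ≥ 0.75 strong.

strong negative

r = -0.82 < 0 so the relationship is negative.
|r| = 0.82, which falls in the strong range.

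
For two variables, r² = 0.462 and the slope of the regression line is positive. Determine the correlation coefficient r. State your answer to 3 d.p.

|r| = √0.462 = 0.680
The association is positive, so r = 0.680.

0.680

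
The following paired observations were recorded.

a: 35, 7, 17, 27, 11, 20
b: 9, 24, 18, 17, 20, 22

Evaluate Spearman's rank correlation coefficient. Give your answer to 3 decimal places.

-0.829

Rank a: 6, 1, 3, 5, 2, 4
Rank b: 1, 6, 3, 2, 4, 5
d = rank(a) − rank(b): 5, -5, 0, 3, -2, -1; Σd² = 64
ρ = 1 − 6Σd² / [n(n²−1)] = 1 − 6×64 / (6×35) = 1 − 384/210 ≈ -0.829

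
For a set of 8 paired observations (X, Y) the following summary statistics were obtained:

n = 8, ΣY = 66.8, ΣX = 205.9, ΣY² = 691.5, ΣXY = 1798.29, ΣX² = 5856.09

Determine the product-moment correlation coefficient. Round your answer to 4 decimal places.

r = (nΣXY − ΣXΣY) / √[(nΣX² − (ΣX)²)(nΣY² − (ΣY)²)]
Numerator: 8×1798.29 − 205.9×66.8 = 632.2
Denominator: √[(46848.72 − 42394.81)(5532 − 4462.24)] = √[4453.91 × 1069.76] = 2182.7998
r = 632.2 / 2182.7998 ≈ 0.2896

0.2896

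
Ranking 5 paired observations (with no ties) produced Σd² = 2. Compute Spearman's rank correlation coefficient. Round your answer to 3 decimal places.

ρ = 1 − 6Σd² / [n(n²−1)] = 1 − 6×2 / (5×24)
  = 1 − 12/120 = 1 − 0.1000 ≈ 0.900

0.900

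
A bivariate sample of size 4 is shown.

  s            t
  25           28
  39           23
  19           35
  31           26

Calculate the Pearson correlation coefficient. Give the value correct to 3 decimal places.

-0.949

n = 4, Σs = 114, Σt = 112, Σs² = 3468, Σt² = 3214, Σst = 3068
nΣst − ΣsΣt = 12272 − 12768 = -496
nΣs² − (Σs)² = 13872 − 12996 = 876; nΣt² − (Σt)² = 12856 − 12544 = 312
r = -496 / √(876 × 312) = -496 / 522.7925 ≈ -0.949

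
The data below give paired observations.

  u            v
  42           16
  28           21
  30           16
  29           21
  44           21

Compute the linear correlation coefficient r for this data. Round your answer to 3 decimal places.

n = 5, Σu = 173, Σv = 95, Σu² = 6225, Σv² = 1835, Σuv = 3273
nΣuv − ΣuΣv = 16365 − 16435 = -70
nΣu² − (Σu)² = 31125 − 29929 = 1196; nΣv² − (Σv)² = 9175 − 9025 = 150
r = -70 / √(1196 × 150) = -70 / 423.5564 ≈ -0.165

-0.165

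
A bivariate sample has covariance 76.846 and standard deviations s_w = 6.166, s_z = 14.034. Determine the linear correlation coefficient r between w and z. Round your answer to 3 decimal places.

0.888

r = Cov(w,z) / (s_w · s_z) = 76.846 / (6.166 × 14.034)
  = 76.846 / 86.5336 ≈ 0.888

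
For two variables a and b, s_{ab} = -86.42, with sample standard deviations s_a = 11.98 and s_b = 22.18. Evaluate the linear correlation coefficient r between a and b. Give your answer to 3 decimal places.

-0.325

r = Cov(a,b) / (s_a · s_b) = -86.42 / (11.98 × 22.18)
  = -86.42 / 265.7164 ≈ -0.325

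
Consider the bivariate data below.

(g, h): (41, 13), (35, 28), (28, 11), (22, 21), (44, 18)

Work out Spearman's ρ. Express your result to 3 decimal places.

Rank g: 4, 3, 2, 1, 5
Rank h: 2, 5, 1, 4, 3
d = rank(g) − rank(h): 2, -2, 1, -3, 2; Σd² = 22
ρ = 1 − 6Σd² / [n(n²−1)] = 1 − 6×22 / (5×24) = 1 − 132/120 ≈ -0.100

-0.100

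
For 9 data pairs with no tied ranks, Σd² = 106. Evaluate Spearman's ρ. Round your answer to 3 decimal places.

0.117

ρ = 1 − 6Σd² / [n(n²−1)] = 1 − 6×106 / (9×80)
  = 1 − 636/720 = 1 − 0.8833 ≈ 0.117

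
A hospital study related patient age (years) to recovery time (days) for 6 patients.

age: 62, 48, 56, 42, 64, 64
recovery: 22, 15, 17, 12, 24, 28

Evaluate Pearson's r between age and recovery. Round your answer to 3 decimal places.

n = 6, Σx = 336, Σy = 118, Σx² = 19240, Σy² = 2502, Σxy = 6868
nΣxy − ΣxΣy = 41208 − 39648 = 1560
nΣx² − (Σx)² = 115440 − 112896 = 2544; nΣy² − (Σy)² = 15012 − 13924 = 1088
r = 1560 / √(2544 × 1088) = 1560 / 1663.6923 ≈ 0.938

0.938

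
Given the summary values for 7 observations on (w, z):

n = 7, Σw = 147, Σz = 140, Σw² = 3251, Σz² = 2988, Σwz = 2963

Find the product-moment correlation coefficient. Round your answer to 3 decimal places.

r = (nΣwz − ΣwΣz) / √[(nΣw² − (Σw)²)(nΣz² − (Σz)²)]
Numerator: 7×2963 − 147×140 = 161
Denominator: √[(22757 − 21609)(20916 − 19600)] = √[1148 × 1316] = 1229.1330
r = 161 / 1229.1330 ≈ 0.131

0.131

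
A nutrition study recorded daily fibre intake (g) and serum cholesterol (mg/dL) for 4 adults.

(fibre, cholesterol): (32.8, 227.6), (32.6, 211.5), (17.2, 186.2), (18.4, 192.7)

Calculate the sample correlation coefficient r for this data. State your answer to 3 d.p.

n = 4, Σx = 101, Σy = 818, Σx² = 2773, Σy² = 168337.74, Σxy = 21108.5
nΣxy − ΣxΣy = 84434 − 82618 = 1816
nΣx² − (Σx)² = 11092 − 10201 = 891; nΣy² − (Σy)² = 673350.96 − 669124 = 4226.96
r = 1816 / √(891 × 4226.96) = 1816 / 1940.6755 ≈ 0.936

0.936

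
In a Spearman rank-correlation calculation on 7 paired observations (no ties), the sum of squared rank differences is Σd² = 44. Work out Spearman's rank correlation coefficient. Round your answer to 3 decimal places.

0.214

ρ = 1 − 6Σd² / [n(n²−1)] = 1 − 6×44 / (7×48)
  = 1 − 264/336 = 1 − 0.7857 ≈ 0.214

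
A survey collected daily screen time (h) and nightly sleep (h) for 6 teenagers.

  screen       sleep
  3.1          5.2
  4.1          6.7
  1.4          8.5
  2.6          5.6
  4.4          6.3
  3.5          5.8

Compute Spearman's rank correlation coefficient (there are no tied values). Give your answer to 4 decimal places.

0.0286

Rank screen: 3, 5, 1, 2, 6, 4
Rank sleep: 1, 5, 6, 2, 4, 3
d = rank(screen) − rank(sleep): 2, 0, -5, 0, 2, 1; Σd² = 34
ρ = 1 − 6Σd² / [n(n²−1)] = 1 − 6×34 / (6×35) = 1 − 204/210 ≈ 0.0286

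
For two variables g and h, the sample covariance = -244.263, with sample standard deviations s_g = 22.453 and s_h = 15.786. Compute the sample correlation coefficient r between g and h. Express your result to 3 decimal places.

-0.689

r = Cov(g,h) / (s_g · s_h) = -244.263 / (22.453 × 15.786)
  = -244.263 / 354.4431 ≈ -0.689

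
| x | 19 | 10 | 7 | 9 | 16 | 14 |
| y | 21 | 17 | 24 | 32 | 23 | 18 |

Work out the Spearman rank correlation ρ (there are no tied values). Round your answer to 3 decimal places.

Rank x: 6, 3, 1, 2, 5, 4
Rank y: 3, 1, 5, 6, 4, 2
d = rank(x) − rank(y): 3, 2, -4, -4, 1, 2; Σd² = 50
ρ = 1 − 6Σd² / [n(n²−1)] = 1 − 6×50 / (6×35) = 1 − 300/210 ≈ -0.429

-0.429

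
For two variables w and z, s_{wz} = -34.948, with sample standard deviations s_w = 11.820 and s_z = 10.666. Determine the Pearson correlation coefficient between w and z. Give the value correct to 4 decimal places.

-0.2772

r = Cov(w,z) / (s_w · s_z) = -34.948 / (11.820 × 10.666)
  = -34.948 / 126.0721 ≈ -0.2772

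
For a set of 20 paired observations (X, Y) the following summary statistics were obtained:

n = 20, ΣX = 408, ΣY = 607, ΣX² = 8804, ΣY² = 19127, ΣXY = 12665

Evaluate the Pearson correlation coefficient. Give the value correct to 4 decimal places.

0.4849

r = (nΣXY − ΣXΣY) / √[(nΣX² − (ΣX)²)(nΣY² − (ΣY)²)]
Numerator: 20×12665 − 408×607 = 5644
Denominator: √[(176080 − 166464)(382540 − 368449)] = √[9616 × 14091] = 11640.4062
r = 5644 / 11640.4062 ≈ 0.4849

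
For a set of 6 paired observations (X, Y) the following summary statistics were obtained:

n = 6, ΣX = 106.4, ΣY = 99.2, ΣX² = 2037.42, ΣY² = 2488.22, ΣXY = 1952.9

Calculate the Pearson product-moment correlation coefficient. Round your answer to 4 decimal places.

0.5421

r = (nΣXY − ΣXΣY) / √[(nΣX² − (ΣX)²)(nΣY² − (ΣY)²)]
Numerator: 6×1952.9 − 106.4×99.2 = 1162.52
Denominator: √[(12224.52 − 11320.96)(14929.32 − 9840.64)] = √[903.56 × 5088.68] = 2144.2779
r = 1162.52 / 2144.2779 ≈ 0.5421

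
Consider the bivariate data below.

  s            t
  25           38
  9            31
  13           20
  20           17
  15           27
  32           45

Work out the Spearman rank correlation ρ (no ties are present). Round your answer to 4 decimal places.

Rank s: 5, 1, 2, 4, 3, 6
Rank t: 5, 4, 2, 1, 3, 6
d = rank(s) − rank(t): 0, -3, 0, 3, 0, 0; Σd² = 18
ρ = 1 − 6Σd² / [n(n²−1)] = 1 − 6×18 / (6×35) = 1 − 108/210 ≈ 0.4857

0.4857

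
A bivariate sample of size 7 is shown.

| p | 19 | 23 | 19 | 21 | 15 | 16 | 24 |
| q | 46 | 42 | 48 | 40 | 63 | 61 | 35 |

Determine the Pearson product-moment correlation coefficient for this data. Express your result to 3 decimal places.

n = 7, Σp = 137, Σq = 335, Σp² = 2749, Σq² = 16699, Σpq = 6353
nΣpq − ΣpΣq = 44471 − 45895 = -1424
nΣp² − (Σp)² = 19243 − 18769 = 474; nΣq² − (Σq)² = 116893 − 112225 = 4668
r = -1424 / √(474 × 4668) = -1424 / 1487.4918 ≈ -0.957

-0.957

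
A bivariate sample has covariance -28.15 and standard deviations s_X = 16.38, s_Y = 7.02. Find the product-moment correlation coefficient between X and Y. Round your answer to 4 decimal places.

-0.2448

r = Cov(X,Y) / (s_X · s_Y) = -28.15 / (16.38 × 7.02)
  = -28.15 / 114.9876 ≈ -0.2448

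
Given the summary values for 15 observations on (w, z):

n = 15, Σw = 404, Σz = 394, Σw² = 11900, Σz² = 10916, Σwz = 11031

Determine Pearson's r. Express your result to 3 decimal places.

0.552

r = (nΣwz − ΣwΣz) / √[(nΣw² − (Σw)²)(nΣz² − (Σz)²)]
Numerator: 15×11031 − 404×394 = 6289
Denominator: √[(178500 − 163216)(163740 − 155236)] = √[15284 × 8504] = 11400.6638
r = 6289 / 11400.6638 ≈ 0.552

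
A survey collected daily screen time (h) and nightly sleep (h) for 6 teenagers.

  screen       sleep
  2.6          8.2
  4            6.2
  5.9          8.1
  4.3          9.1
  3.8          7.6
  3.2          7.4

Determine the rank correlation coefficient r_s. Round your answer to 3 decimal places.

Rank screen: 1, 4, 6, 5, 3, 2
Rank sleep: 5, 1, 4, 6, 3, 2
d = rank(screen) − rank(sleep): -4, 3, 2, -1, 0, 0; Σd² = 30
ρ = 1 − 6Σd² / [n(n²−1)] = 1 − 6×30 / (6×35) = 1 − 180/210 ≈ 0.143

0.143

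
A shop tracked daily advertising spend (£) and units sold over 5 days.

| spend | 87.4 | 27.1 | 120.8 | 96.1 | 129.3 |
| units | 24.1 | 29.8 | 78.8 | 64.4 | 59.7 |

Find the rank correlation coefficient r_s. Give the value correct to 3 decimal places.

0.600

Rank spend: 2, 1, 4, 3, 5
Rank units: 1, 2, 5, 4, 3
d = rank(spend) − rank(units): 1, -1, -1, -1, 2; Σd² = 8
ρ = 1 − 6Σd² / [n(n²−1)] = 1 − 6×8 / (5×24) = 1 − 48/120 ≈ 0.600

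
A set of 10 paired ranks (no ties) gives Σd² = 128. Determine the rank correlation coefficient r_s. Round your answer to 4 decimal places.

ρ = 1 − 6Σd² / [n(n²−1)] = 1 − 6×128 / (10×99)
  = 1 − 768/990 = 1 − 0.77576 ≈ 0.2242

0.2242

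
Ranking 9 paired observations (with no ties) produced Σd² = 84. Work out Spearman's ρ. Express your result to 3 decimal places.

0.300

ρ = 1 − 6Σd² / [n(n²−1)] = 1 − 6×84 / (9×80)
  = 1 − 504/720 = 1 − 0.7000 ≈ 0.300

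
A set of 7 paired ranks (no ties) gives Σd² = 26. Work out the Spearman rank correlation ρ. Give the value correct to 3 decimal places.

0.536

ρ = 1 − 6Σd² / [n(n²−1)] = 1 − 6×26 / (7×48)
  = 1 − 156/336 = 1 − 0.4643 ≈ 0.536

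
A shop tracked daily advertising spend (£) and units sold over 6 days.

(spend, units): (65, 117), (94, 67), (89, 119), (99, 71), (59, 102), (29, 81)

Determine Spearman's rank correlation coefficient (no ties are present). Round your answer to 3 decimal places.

Rank spend: 3, 5, 4, 6, 2, 1
Rank units: 5, 1, 6, 2, 4, 3
d = rank(spend) − rank(units): -2, 4, -2, 4, -2, -2; Σd² = 48
ρ = 1 − 6Σd² / [n(n²−1)] = 1 − 6×48 / (6×35) = 1 − 288/210 ≈ -0.371

-0.371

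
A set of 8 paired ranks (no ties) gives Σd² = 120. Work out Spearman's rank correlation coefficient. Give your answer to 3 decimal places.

ρ = 1 − 6Σd² / [n(n²−1)] = 1 − 6×120 / (8×63)
  = 1 − 720/504 = 1 − 1.4286 ≈ -0.429

-0.429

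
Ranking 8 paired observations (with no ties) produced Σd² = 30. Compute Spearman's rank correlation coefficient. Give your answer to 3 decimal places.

ρ = 1 − 6Σd² / [n(n²−1)] = 1 − 6×30 / (8×63)
  = 1 − 180/504 = 1 − 0.3571 ≈ 0.643

0.643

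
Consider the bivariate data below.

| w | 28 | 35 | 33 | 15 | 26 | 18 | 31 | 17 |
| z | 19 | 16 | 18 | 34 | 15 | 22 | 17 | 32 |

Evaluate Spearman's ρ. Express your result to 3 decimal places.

-0.738

Rank w: 5, 8, 7, 1, 4, 3, 6, 2
Rank z: 5, 2, 4, 8, 1, 6, 3, 7
d = rank(w) − rank(z): 0, 6, 3, -7, 3, -3, 3, -5; Σd² = 146
ρ = 1 − 6Σd² / [n(n²−1)] = 1 − 6×146 / (8×63) = 1 − 876/504 ≈ -0.738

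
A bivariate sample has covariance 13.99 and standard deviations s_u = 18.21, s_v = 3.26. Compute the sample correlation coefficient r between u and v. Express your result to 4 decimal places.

0.2357

r = Cov(u,v) / (s_u · s_v) = 13.99 / (18.21 × 3.26)
  = 13.99 / 59.3646 ≈ 0.2357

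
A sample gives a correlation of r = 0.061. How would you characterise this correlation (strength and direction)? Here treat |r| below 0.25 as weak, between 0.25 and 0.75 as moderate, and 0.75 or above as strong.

r = 0.061 > 0 so the relationship is positive.
|r| = 0.061, which falls in the weak range.

weak positive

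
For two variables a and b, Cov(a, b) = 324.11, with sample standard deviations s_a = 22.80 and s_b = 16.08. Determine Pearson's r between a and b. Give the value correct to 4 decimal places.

0.8840

r = Cov(a,b) / (s_a · s_b) = 324.11 / (22.80 × 16.08)
  = 324.11 / 366.6240 ≈ 0.8840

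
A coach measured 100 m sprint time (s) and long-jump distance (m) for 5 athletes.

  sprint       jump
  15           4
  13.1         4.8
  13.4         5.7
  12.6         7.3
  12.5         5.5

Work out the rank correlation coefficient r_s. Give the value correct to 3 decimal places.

Rank sprint: 5, 3, 4, 2, 1
Rank jump: 1, 2, 4, 5, 3
d = rank(sprint) − rank(jump): 4, 1, 0, -3, -2; Σd² = 30
ρ = 1 − 6Σd² / [n(n²−1)] = 1 − 6×30 / (5×24) = 1 − 180/120 ≈ -0.500

-0.500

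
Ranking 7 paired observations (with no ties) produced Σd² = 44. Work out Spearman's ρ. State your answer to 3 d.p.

0.214

ρ = 1 − 6Σd² / [n(n²−1)] = 1 − 6×44 / (7×48)
  = 1 − 264/336 = 1 − 0.7857 ≈ 0.214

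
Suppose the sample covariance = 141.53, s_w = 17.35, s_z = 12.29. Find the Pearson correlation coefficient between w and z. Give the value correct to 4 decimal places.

r = Cov(w,z) / (s_w · s_z) = 141.53 / (17.35 × 12.29)
  = 141.53 / 213.2315 ≈ 0.6637

0.6637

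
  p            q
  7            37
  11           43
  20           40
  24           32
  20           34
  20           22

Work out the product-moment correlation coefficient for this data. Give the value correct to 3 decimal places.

n = 6, Σp = 102, Σq = 208, Σp² = 1946, Σq² = 7482, Σpq = 3420
nΣpq − ΣpΣq = 20520 − 21216 = -696
nΣp² − (Σp)² = 11676 − 10404 = 1272; nΣq² − (Σq)² = 44892 − 43264 = 1628
r = -696 / √(1272 × 1628) = -696 / 1439.0330 ≈ -0.484

-0.484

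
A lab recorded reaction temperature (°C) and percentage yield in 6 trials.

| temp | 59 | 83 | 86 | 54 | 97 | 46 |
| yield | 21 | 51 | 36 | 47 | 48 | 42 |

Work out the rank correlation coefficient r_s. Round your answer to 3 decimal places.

0.257

Rank temp: 3, 4, 5, 2, 6, 1
Rank yield: 1, 6, 2, 4, 5, 3
d = rank(temp) − rank(yield): 2, -2, 3, -2, 1, -2; Σd² = 26
ρ = 1 − 6Σd² / [n(n²−1)] = 1 − 6×26 / (6×35) = 1 − 156/210 ≈ 0.257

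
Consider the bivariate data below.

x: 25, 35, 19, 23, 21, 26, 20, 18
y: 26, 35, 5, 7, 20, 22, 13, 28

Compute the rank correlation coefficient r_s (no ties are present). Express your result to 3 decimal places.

Rank x: 6, 8, 2, 5, 4, 7, 3, 1
Rank y: 6, 8, 1, 2, 4, 5, 3, 7
d = rank(x) − rank(y): 0, 0, 1, 3, 0, 2, 0, -6; Σd² = 50
ρ = 1 − 6Σd² / [n(n²−1)] = 1 − 6×50 / (8×63) = 1 − 300/504 ≈ 0.405

0.405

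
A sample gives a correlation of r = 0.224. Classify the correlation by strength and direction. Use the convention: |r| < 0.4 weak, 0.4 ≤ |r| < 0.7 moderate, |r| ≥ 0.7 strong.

r = 0.224 > 0 so the relationship is positive.
|r| = 0.224, which falls in the weak range.

weak positive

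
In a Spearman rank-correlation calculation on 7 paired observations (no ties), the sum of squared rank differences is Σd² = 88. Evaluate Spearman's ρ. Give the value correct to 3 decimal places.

-0.571

ρ = 1 − 6Σd² / [n(n²−1)] = 1 − 6×88 / (7×48)
  = 1 − 528/336 = 1 − 1.5714 ≈ -0.571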